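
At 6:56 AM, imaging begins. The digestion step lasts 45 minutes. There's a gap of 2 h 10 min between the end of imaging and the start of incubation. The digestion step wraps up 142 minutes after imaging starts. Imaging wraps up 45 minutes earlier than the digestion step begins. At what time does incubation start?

The digestion step ends at 6:56 AM + 142 min = 9:18 AM.
The digestion step starts at 9:18 AM − 45 min = 8:33 AM.
Imaging ends at 8:33 AM − 45 min = 7:48 AM.
Incubation starts at 7:48 AM + 130 min = 9:58 AM.

9:58 AM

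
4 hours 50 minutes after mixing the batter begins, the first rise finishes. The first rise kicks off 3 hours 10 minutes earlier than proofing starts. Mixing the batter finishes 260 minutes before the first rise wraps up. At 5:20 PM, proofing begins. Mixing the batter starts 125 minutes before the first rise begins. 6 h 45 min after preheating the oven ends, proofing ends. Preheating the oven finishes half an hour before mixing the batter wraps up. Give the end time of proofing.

6:50 PM

The first rise starts at 5:20 PM − 190 min = 2:10 PM.
Mixing the batter starts at 2:10 PM − 125 min = 12:05 PM.
The first rise ends at 12:05 PM + 290 min = 4:55 PM.
Mixing the batter ends at 4:55 PM − 260 min = 12:35 PM.
Preheating the oven ends at 12:35 PM − 30 min = 12:05 PM.
Proofing ends at 12:05 PM + 405 min = 6:50 PM.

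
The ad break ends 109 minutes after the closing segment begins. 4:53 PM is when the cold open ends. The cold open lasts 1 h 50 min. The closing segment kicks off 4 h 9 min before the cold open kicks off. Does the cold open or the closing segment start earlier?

the closing segment

The cold open starts at 4:53 PM − 110 min = 3:03 PM.
The closing segment starts at 3:03 PM − 249 min = 10:54 AM.
The cold open starts at 3:03 PM and the closing segment starts at 10:54 AM, so the closing segment is first.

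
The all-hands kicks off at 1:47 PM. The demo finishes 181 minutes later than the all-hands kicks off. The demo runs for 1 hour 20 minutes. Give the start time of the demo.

The demo ends at 1:47 PM + 181 min = 4:48 PM.
The demo starts at 4:48 PM − 80 min = 3:28 PM.

3:28 PM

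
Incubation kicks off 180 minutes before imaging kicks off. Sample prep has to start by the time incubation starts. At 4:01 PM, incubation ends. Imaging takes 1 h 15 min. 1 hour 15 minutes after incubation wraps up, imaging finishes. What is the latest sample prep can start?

Imaging ends at 4:01 PM + 75 min = 5:16 PM.
Imaging starts at 5:16 PM − 75 min = 4:01 PM.
Incubation starts at 4:01 PM − 180 min = 1:01 PM.
Sample prep is bounded by incubation, so the latest it can start is 1:01 PM.

1:01 PM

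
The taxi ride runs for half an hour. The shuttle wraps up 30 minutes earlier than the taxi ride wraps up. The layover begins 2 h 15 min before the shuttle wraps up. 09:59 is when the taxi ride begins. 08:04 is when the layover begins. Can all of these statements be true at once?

The taxi ride ends at 09:59 + 30 min = 10:29.
The shuttle ends at 10:29 − 30 min = 09:59.
The layover starts at 09:59 − 135 min = 07:44.
But the layover is also said to start at 08:04 — a 20-minute conflict.

No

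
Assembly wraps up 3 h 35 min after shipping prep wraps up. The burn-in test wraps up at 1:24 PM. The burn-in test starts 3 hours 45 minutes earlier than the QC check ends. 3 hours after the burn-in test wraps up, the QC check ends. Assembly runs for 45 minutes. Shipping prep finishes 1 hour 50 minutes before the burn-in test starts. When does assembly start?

The QC check ends at 1:24 PM + 180 min = 4:24 PM.
The burn-in test starts at 4:24 PM − 225 min = 12:39 PM.
Shipping prep ends at 12:39 PM − 110 min = 10:49 AM.
Assembly ends at 10:49 AM + 215 min = 2:24 PM.
Assembly starts at 2:24 PM − 45 min = 1:39 PM.

1:39 PM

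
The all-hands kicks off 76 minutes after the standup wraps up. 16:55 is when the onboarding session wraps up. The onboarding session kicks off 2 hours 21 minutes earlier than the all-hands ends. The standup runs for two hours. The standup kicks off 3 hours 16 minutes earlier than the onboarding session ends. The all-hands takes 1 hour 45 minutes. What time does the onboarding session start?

The standup starts at 16:55 − 196 min = 13:39.
The standup ends at 13:39 + 120 min = 15:39.
The all-hands starts at 15:39 + 76 min = 16:55.
The all-hands ends at 16:55 + 105 min = 18:40.
The onboarding session starts at 18:40 − 141 min = 16:19.

16:19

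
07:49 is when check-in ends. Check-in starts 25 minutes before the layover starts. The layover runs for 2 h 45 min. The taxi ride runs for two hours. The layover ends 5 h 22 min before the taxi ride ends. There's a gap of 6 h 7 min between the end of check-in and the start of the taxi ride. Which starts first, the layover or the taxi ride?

The taxi ride starts at 07:49 + 367 min = 13:56.
The taxi ride ends at 13:56 + 120 min = 15:56.
The layover ends at 15:56 − 322 min = 10:34.
The layover starts at 10:34 − 165 min = 07:49.
The layover starts at 07:49 and the taxi ride starts at 13:56, so the layover is first.

the layover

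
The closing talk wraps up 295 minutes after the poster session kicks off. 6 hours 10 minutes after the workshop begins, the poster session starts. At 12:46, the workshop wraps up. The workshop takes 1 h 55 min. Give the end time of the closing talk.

21:56

The workshop starts at 12:46 − 115 min = 10:51.
The poster session starts at 10:51 + 370 min = 17:01.
The closing talk ends at 17:01 + 295 min = 21:56.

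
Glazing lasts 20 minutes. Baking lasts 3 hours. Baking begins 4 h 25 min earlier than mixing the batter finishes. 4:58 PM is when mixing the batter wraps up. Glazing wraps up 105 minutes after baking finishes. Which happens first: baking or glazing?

baking

Baking starts at 4:58 PM − 265 min = 12:33 PM.
Baking ends at 12:33 PM + 180 min = 3:33 PM.
Glazing ends at 3:33 PM + 105 min = 5:18 PM.
Glazing starts at 5:18 PM − 20 min = 4:58 PM.
Baking starts at 12:33 PM and glazing starts at 4:58 PM, so baking is first.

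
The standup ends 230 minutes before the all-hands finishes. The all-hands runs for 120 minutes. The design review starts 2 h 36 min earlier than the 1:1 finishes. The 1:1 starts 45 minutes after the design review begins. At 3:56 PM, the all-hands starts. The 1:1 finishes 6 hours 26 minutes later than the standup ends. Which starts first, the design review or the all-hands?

the all-hands

The all-hands ends at 3:56 PM + 120 min = 5:56 PM.
The standup ends at 5:56 PM − 230 min = 2:06 PM.
The 1:1 ends at 2:06 PM + 386 min = 8:32 PM.
The design review starts at 8:32 PM − 156 min = 5:56 PM.
The design review starts at 5:56 PM and the all-hands starts at 3:56 PM, so the all-hands is first.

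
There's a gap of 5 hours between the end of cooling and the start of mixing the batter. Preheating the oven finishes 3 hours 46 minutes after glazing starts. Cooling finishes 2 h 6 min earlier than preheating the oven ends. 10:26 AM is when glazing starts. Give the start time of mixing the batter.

Preheating the oven ends at 10:26 AM + 226 min = 2:12 PM.
Cooling ends at 2:12 PM − 126 min = 12:06 PM.
Mixing the batter starts at 12:06 PM + 300 min = 5:06 PM.

5:06 PM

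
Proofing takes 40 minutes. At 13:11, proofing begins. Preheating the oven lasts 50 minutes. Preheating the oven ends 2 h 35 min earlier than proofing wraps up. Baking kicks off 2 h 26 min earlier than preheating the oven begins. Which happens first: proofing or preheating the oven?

preheating the oven

Proofing ends at 13:11 + 40 min = 13:51.
Preheating the oven ends at 13:51 − 155 min = 11:16.
Preheating the oven starts at 11:16 − 50 min = 10:26.
Proofing starts at 13:11 and preheating the oven starts at 10:26, so preheating the oven is first.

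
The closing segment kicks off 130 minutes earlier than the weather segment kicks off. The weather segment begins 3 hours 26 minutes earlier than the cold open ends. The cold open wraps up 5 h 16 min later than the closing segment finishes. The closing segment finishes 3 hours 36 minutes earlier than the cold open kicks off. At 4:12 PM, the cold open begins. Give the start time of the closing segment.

The closing segment ends at 4:12 PM − 216 min = 12:36 PM.
The cold open ends at 12:36 PM + 316 min = 5:52 PM.
The weather segment starts at 5:52 PM − 206 min = 2:26 PM.
The closing segment starts at 2:26 PM − 130 min = 12:16 PM.

12:16 PM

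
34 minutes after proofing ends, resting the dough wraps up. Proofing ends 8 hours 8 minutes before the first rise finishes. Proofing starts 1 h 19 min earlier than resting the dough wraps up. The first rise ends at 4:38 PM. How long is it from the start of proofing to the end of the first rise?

8 h 53 min

Proofing ends at 4:38 PM − 488 min = 8:30 AM.
Resting the dough ends at 8:30 AM + 34 min = 9:04 AM.
Proofing starts at 9:04 AM − 79 min = 7:45 AM.
From 7:45 AM to 4:38 PM is 8 h 53 min.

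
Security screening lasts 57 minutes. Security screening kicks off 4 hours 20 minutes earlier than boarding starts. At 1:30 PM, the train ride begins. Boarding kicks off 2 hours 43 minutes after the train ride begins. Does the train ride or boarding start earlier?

the train ride

Boarding starts at 1:30 PM + 163 min = 4:13 PM.
The train ride starts at 1:30 PM and boarding starts at 4:13 PM, so the train ride is first.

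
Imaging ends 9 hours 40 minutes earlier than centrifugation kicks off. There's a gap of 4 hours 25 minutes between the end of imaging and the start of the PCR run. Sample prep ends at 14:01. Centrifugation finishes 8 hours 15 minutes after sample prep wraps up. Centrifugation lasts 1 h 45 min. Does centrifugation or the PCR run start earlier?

Centrifugation ends at 14:01 + 495 min = 22:16.
Centrifugation starts at 22:16 − 105 min = 20:31.
Imaging ends at 20:31 − 580 min = 10:51.
The PCR run starts at 10:51 + 265 min = 15:16.
Centrifugation starts at 20:31 and the PCR run starts at 15:16, so the PCR run is first.

the PCR run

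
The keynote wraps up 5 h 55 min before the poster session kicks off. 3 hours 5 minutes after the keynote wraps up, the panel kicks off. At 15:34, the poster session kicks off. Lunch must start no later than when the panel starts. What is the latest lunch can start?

12:44

The keynote ends at 15:34 − 355 min = 09:39.
The panel starts at 09:39 + 185 min = 12:44.
Lunch is bounded by the panel, so the latest it can start is 12:44.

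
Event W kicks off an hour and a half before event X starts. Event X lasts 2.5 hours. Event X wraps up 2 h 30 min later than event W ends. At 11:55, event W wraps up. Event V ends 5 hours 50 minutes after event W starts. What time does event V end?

Event X ends at 11:55 + 150 min = 14:25.
Event X starts at 14:25 − 150 min = 11:55.
Event W starts at 11:55 − 90 min = 10:25.
Event V ends at 10:25 + 350 min = 16:15.

16:15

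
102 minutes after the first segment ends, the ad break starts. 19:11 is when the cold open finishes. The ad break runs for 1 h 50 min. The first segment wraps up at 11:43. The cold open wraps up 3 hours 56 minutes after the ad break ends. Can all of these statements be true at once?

Yes

The ad break starts at 11:43 + 102 min = 13:25.
The ad break ends at 13:25 + 110 min = 15:15.
The cold open ends at 15:15 + 236 min = 19:11.
That matches the stated 19:11, so the schedule is consistent.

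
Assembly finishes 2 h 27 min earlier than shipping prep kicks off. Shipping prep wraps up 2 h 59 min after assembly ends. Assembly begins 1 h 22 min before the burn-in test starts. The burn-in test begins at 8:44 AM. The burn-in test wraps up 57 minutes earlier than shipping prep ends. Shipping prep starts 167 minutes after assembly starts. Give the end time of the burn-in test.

9:44 AM

Assembly starts at 8:44 AM − 82 min = 7:22 AM.
Shipping prep starts at 7:22 AM + 167 min = 10:09 AM.
Assembly ends at 10:09 AM − 147 min = 7:42 AM.
Shipping prep ends at 7:42 AM + 179 min = 10:41 AM.
The burn-in test ends at 10:41 AM − 57 min = 9:44 AM.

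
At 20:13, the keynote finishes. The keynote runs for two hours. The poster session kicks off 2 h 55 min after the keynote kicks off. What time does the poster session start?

The keynote starts at 20:13 − 120 min = 18:13.
The poster session starts at 18:13 + 175 min = 21:08.

21:08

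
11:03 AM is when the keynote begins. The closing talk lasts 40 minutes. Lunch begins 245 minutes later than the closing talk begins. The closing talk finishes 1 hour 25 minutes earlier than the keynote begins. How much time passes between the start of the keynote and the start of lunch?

two hours

The closing talk ends at 11:03 AM − 85 min = 9:38 AM.
The closing talk starts at 9:38 AM − 40 min = 8:58 AM.
Lunch starts at 8:58 AM + 245 min = 1:03 PM.
From 11:03 AM to 1:03 PM is two hours.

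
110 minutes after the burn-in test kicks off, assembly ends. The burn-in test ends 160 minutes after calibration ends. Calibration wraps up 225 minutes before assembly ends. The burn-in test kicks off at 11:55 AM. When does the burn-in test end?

12:40 PM

Assembly ends at 11:55 AM + 110 min = 1:45 PM.
Calibration ends at 1:45 PM − 225 min = 10:00 AM.
The burn-in test ends at 10:00 AM + 160 min = 12:40 PM.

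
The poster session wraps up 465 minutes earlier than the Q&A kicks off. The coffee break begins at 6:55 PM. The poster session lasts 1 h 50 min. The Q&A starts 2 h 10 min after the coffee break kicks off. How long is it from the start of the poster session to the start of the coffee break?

The Q&A starts at 6:55 PM + 130 min = 9:05 PM.
The poster session ends at 9:05 PM − 465 min = 1:20 PM.
The poster session starts at 1:20 PM − 110 min = 11:30 AM.
From 11:30 AM to 6:55 PM is 445 minutes.

445 minutes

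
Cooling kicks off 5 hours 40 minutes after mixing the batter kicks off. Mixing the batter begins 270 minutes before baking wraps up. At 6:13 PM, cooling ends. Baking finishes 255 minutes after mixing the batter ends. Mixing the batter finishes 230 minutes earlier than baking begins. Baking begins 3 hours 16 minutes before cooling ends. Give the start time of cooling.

Baking starts at 6:13 PM − 196 min = 2:57 PM.
Mixing the batter ends at 2:57 PM − 230 min = 11:07 AM.
Baking ends at 11:07 AM + 255 min = 3:22 PM.
Mixing the batter starts at 3:22 PM − 270 min = 10:52 AM.
Cooling starts at 10:52 AM + 340 min = 4:32 PM.

4:32 PM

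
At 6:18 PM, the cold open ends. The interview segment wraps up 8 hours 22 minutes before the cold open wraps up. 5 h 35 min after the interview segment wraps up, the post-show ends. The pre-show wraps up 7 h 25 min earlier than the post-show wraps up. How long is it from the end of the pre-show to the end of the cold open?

The interview segment ends at 6:18 PM − 502 min = 9:56 AM.
The post-show ends at 9:56 AM + 335 min = 3:31 PM.
The pre-show ends at 3:31 PM − 445 min = 8:06 AM.
From 8:06 AM to 6:18 PM is 612 minutes.

612 minutes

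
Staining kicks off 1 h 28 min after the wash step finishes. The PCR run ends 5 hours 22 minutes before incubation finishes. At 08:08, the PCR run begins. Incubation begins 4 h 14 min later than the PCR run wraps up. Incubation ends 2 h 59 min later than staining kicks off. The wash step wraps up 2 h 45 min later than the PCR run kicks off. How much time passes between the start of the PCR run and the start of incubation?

6 h 4 min

The wash step ends at 08:08 + 165 min = 10:53.
Staining starts at 10:53 + 88 min = 12:21.
Incubation ends at 12:21 + 179 min = 15:20.
The PCR run ends at 15:20 − 322 min = 09:58.
Incubation starts at 09:58 + 254 min = 14:12.
From 08:08 to 14:12 is 6 h 4 min.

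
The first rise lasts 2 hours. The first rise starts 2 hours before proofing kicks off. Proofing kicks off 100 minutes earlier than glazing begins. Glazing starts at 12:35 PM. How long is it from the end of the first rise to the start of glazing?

1 hour 40 minutes

Proofing starts at 12:35 PM − 100 min = 10:55 AM.
The first rise starts at 10:55 AM − 120 min = 8:55 AM.
The first rise ends at 8:55 AM + 120 min = 10:55 AM.
From 10:55 AM to 12:35 PM is 1 hour 40 minutes.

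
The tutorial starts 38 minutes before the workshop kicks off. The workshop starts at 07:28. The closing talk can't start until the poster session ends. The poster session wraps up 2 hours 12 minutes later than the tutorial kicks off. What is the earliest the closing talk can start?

The tutorial starts at 07:28 − 38 min = 06:50.
The poster session ends at 06:50 + 132 min = 09:02.
The closing talk is bounded by the poster session, so the earliest it can start is 09:02.

09:02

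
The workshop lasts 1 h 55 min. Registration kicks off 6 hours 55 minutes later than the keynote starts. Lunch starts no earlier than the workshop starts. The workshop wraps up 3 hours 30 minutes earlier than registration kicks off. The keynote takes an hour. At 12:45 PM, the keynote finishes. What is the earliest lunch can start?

1:15 PM

The keynote starts at 12:45 PM − 60 min = 11:45 AM.
Registration starts at 11:45 AM + 415 min = 6:40 PM.
The workshop ends at 6:40 PM − 210 min = 3:10 PM.
The workshop starts at 3:10 PM − 115 min = 1:15 PM.
Lunch is bounded by the workshop, so the earliest it can start is 1:15 PM.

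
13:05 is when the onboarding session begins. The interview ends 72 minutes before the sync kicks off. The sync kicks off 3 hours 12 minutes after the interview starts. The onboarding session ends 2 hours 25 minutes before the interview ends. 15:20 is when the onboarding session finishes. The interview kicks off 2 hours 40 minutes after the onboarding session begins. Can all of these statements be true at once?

Yes

The interview starts at 13:05 + 160 min = 15:45.
The sync starts at 15:45 + 192 min = 18:57.
The interview ends at 18:57 − 72 min = 17:45.
The onboarding session ends at 17:45 − 145 min = 15:20.
That matches the stated 15:20, so the schedule is consistent.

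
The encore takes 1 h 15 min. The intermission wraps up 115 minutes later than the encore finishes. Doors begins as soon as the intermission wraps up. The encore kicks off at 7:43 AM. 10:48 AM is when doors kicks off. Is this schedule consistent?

The encore ends at 7:43 AM + 75 min = 8:58 AM.
The intermission ends at 8:58 AM + 115 min = 10:53 AM.
So doors starts at 10:53 AM.
But doors is also said to start at 10:48 AM — a 5-minute conflict.

No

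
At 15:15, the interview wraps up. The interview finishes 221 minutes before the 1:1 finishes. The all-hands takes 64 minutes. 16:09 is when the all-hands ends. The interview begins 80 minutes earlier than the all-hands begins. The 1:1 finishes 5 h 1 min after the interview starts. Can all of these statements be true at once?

The all-hands starts at 16:09 − 64 min = 15:05.
The interview starts at 15:05 − 80 min = 13:45.
The 1:1 ends at 13:45 + 301 min = 18:46.
The interview ends at 18:46 − 221 min = 15:05.
But the interview is also said to end at 15:15 — a 10-minute conflict.

No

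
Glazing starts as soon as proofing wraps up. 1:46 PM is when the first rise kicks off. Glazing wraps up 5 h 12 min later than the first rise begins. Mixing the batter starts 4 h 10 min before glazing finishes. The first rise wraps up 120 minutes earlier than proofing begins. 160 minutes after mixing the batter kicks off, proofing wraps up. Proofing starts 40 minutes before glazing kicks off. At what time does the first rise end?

Glazing ends at 1:46 PM + 312 min = 6:58 PM.
Mixing the batter starts at 6:58 PM − 250 min = 2:48 PM.
Proofing ends at 2:48 PM + 160 min = 5:28 PM.
So glazing starts at 5:28 PM.
Proofing starts at 5:28 PM − 40 min = 4:48 PM.
The first rise ends at 4:48 PM − 120 min = 2:48 PM.

2:48 PM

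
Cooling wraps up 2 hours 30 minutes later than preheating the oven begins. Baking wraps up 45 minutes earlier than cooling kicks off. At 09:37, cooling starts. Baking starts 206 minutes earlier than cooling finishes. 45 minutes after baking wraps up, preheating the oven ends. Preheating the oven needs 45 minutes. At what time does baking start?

07:56

Baking ends at 09:37 − 45 min = 08:52.
Preheating the oven ends at 08:52 + 45 min = 09:37.
Preheating the oven starts at 09:37 − 45 min = 08:52.
Cooling ends at 08:52 + 150 min = 11:22.
Baking starts at 11:22 − 206 min = 07:56.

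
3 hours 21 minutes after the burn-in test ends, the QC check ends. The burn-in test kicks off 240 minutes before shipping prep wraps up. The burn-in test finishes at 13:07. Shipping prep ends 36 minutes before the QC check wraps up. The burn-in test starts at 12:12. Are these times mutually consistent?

No

The QC check ends at 13:07 + 201 min = 16:28.
Shipping prep ends at 16:28 − 36 min = 15:52.
The burn-in test starts at 15:52 − 240 min = 11:52.
But the burn-in test is also said to start at 12:12 — a 20-minute conflict.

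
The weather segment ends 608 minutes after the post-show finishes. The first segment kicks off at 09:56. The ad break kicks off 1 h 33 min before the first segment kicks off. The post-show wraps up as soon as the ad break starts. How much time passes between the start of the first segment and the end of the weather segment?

The ad break starts at 09:56 − 93 min = 08:23.
So the post-show ends at 08:23.
The weather segment ends at 08:23 + 608 min = 18:31.
From 09:56 to 18:31 is 515 minutes.

515 minutes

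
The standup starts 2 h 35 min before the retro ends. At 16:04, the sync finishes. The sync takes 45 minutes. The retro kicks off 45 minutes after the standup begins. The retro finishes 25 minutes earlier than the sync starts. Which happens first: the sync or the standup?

The sync starts at 16:04 − 45 min = 15:19.
The retro ends at 15:19 − 25 min = 14:54.
The standup starts at 14:54 − 155 min = 12:19.
The sync starts at 15:19 and the standup starts at 12:19, so the standup is first.

the standup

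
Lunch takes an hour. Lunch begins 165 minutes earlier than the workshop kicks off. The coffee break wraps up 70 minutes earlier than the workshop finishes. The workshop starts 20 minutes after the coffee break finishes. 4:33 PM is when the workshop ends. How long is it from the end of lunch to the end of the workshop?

The coffee break ends at 4:33 PM − 70 min = 3:23 PM.
The workshop starts at 3:23 PM + 20 min = 3:43 PM.
Lunch starts at 3:43 PM − 165 min = 12:58 PM.
Lunch ends at 12:58 PM + 60 min = 1:58 PM.
From 1:58 PM to 4:33 PM is 2 h 35 min.

2 h 35 min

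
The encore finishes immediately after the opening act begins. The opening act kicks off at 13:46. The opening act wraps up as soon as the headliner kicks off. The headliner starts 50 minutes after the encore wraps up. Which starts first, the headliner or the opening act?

The encore ends at 13:46.
The headliner starts at 13:46 + 50 min = 14:36.
The headliner starts at 14:36 and the opening act starts at 13:46, so the opening act is first.

the opening act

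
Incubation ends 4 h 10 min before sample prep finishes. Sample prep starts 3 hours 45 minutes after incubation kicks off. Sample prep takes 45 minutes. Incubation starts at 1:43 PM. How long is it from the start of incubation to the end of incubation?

20 minutes

Sample prep starts at 1:43 PM + 225 min = 5:28 PM.
Sample prep ends at 5:28 PM + 45 min = 6:13 PM.
Incubation ends at 6:13 PM − 250 min = 2:03 PM.
From 1:43 PM to 2:03 PM is 20 minutes.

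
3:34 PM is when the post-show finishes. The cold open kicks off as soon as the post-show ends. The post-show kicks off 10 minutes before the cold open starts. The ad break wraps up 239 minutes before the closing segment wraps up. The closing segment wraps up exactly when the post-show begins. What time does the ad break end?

The cold open starts at 3:34 PM.
The post-show starts at 3:34 PM − 10 min = 3:24 PM.
So the closing segment ends at 3:24 PM.
The ad break ends at 3:24 PM − 239 min = 11:25 AM.

11:25 AM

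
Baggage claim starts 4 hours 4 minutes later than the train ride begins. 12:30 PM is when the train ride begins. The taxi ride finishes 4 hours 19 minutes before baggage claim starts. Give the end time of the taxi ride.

Baggage claim starts at 12:30 PM + 244 min = 4:34 PM.
The taxi ride ends at 4:34 PM − 259 min = 12:15 PM.

12:15 PM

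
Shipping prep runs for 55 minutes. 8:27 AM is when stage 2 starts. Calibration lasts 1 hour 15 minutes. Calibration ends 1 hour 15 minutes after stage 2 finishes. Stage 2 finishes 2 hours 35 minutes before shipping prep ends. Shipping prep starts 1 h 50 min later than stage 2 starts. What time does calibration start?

Shipping prep starts at 8:27 AM + 110 min = 10:17 AM.
Shipping prep ends at 10:17 AM + 55 min = 11:12 AM.
Stage 2 ends at 11:12 AM − 155 min = 8:37 AM.
Calibration ends at 8:37 AM + 75 min = 9:52 AM.
Calibration starts at 9:52 AM − 75 min = 8:37 AM.

8:37 AM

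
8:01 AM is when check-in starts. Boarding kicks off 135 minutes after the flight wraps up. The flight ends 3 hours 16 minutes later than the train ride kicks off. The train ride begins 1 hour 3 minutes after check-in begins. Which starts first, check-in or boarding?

The train ride starts at 8:01 AM + 63 min = 9:04 AM.
The flight ends at 9:04 AM + 196 min = 12:20 PM.
Boarding starts at 12:20 PM + 135 min = 2:35 PM.
Check-in starts at 8:01 AM and boarding starts at 2:35 PM, so check-in is first.

check-in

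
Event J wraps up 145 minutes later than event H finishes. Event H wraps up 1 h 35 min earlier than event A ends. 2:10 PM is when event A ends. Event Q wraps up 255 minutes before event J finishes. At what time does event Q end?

Event H ends at 2:10 PM − 95 min = 12:35 PM.
Event J ends at 12:35 PM + 145 min = 3:00 PM.
Event Q ends at 3:00 PM − 255 min = 10:45 AM.

10:45 AM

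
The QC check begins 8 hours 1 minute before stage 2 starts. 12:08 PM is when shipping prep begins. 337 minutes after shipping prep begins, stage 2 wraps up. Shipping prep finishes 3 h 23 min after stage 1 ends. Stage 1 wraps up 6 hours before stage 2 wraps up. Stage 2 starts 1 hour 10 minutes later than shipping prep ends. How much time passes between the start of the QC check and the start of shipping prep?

Stage 2 ends at 12:08 PM + 337 min = 5:45 PM.
Stage 1 ends at 5:45 PM − 360 min = 11:45 AM.
Shipping prep ends at 11:45 AM + 203 min = 3:08 PM.
Stage 2 starts at 3:08 PM + 70 min = 4:18 PM.
The QC check starts at 4:18 PM − 481 min = 8:17 AM.
From 8:17 AM to 12:08 PM is 3 hours 51 minutes.

3 hours 51 minutes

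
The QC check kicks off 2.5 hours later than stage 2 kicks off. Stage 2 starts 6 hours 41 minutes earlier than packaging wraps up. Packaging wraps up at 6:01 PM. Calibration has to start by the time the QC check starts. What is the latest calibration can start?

Stage 2 starts at 6:01 PM − 401 min = 11:20 AM.
The QC check starts at 11:20 AM + 150 min = 1:50 PM.
Calibration is bounded by the QC check, so the latest it can start is 1:50 PM.

1:50 PM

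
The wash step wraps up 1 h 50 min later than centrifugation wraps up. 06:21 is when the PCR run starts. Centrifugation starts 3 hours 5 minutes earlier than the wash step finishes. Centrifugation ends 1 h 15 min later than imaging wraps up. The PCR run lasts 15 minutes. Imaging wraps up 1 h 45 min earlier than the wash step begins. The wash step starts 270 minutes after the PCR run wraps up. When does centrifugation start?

The PCR run ends at 06:21 + 15 min = 06:36.
The wash step starts at 06:36 + 270 min = 11:06.
Imaging ends at 11:06 − 105 min = 09:21.
Centrifugation ends at 09:21 + 75 min = 10:36.
The wash step ends at 10:36 + 110 min = 12:26.
Centrifugation starts at 12:26 − 185 min = 09:21.

09:21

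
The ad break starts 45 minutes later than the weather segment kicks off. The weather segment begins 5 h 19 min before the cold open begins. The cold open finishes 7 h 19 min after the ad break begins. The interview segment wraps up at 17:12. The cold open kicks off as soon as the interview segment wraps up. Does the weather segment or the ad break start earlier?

The cold open starts at 17:12.
The weather segment starts at 17:12 − 319 min = 11:53.
The ad break starts at 11:53 + 45 min = 12:38.
The weather segment starts at 11:53 and the ad break starts at 12:38, so the weather segment is first.

the weather segment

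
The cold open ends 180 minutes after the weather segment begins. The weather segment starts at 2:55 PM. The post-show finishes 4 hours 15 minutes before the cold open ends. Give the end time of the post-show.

1:40 PM

The cold open ends at 2:55 PM + 180 min = 5:55 PM.
The post-show ends at 5:55 PM − 255 min = 1:40 PM.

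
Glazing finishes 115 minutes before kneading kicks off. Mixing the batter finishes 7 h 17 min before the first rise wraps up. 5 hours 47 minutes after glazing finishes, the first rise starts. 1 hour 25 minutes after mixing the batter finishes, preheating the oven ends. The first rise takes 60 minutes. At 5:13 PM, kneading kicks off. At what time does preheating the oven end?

Glazing ends at 5:13 PM − 115 min = 3:18 PM.
The first rise starts at 3:18 PM + 347 min = 9:05 PM.
The first rise ends at 9:05 PM + 60 min = 10:05 PM.
Mixing the batter ends at 10:05 PM − 437 min = 2:48 PM.
Preheating the oven ends at 2:48 PM + 85 min = 4:13 PM.

4:13 PM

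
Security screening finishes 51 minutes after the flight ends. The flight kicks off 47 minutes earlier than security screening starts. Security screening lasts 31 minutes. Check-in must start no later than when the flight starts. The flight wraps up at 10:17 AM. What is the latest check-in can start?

9:50 AM

Security screening ends at 10:17 AM + 51 min = 11:08 AM.
Security screening starts at 11:08 AM − 31 min = 10:37 AM.
The flight starts at 10:37 AM − 47 min = 9:50 AM.
Check-in is bounded by the flight, so the latest it can start is 9:50 AM.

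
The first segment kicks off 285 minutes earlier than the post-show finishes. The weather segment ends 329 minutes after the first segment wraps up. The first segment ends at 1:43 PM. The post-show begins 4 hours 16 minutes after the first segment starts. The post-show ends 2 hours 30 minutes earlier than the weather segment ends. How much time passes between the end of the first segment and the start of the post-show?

The weather segment ends at 1:43 PM + 329 min = 7:12 PM.
The post-show ends at 7:12 PM − 150 min = 4:42 PM.
The first segment starts at 4:42 PM − 285 min = 11:57 AM.
The post-show starts at 11:57 AM + 256 min = 4:13 PM.
From 1:43 PM to 4:13 PM is 2.5 hours.

2.5 hours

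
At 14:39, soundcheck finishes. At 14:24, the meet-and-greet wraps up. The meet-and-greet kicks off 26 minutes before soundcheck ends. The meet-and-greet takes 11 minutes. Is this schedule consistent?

Yes

The meet-and-greet starts at 14:39 − 26 min = 14:13.
The meet-and-greet ends at 14:13 + 11 min = 14:24.
That matches the stated 14:24, so the schedule is consistent.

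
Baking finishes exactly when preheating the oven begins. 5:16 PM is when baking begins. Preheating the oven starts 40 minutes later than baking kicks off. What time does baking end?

Preheating the oven starts at 5:16 PM + 40 min = 5:56 PM.
So baking ends at 5:56 PM.

5:56 PM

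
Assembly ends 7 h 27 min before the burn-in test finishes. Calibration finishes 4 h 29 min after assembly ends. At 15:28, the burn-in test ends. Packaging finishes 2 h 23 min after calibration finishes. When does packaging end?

14:53

Assembly ends at 15:28 − 447 min = 08:01.
Calibration ends at 08:01 + 269 min = 12:30.
Packaging ends at 12:30 + 143 min = 14:53.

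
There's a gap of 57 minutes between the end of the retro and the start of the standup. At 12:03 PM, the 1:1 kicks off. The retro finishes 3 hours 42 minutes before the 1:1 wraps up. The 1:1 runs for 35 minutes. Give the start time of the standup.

9:53 AM

The 1:1 ends at 12:03 PM + 35 min = 12:38 PM.
The retro ends at 12:38 PM − 222 min = 8:56 AM.
The standup starts at 8:56 AM + 57 min = 9:53 AM.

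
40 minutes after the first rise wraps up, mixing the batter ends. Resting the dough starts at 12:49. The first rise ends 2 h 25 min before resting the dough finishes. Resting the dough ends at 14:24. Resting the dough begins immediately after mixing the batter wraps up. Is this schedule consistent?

The first rise ends at 14:24 − 145 min = 11:59.
Mixing the batter ends at 11:59 + 40 min = 12:39.
So resting the dough starts at 12:39.
But resting the dough is also said to start at 12:49 — a 10-minute conflict.

No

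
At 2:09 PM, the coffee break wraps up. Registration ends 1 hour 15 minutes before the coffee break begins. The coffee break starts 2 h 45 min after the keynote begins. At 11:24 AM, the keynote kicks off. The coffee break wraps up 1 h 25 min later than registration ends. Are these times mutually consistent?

The coffee break starts at 11:24 AM + 165 min = 2:09 PM.
Registration ends at 2:09 PM − 75 min = 12:54 PM.
The coffee break ends at 12:54 PM + 85 min = 2:19 PM.
But the coffee break is also said to end at 2:09 PM — a 10-minute conflict.

No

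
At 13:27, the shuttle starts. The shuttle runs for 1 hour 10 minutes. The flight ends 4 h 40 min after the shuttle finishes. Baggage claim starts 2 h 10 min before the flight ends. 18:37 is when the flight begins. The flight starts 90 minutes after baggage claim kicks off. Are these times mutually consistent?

Yes

The shuttle ends at 13:27 + 70 min = 14:37.
The flight ends at 14:37 + 280 min = 19:17.
Baggage claim starts at 19:17 − 130 min = 17:07.
The flight starts at 17:07 + 90 min = 18:37.
That matches the stated 18:37, so the schedule is consistent.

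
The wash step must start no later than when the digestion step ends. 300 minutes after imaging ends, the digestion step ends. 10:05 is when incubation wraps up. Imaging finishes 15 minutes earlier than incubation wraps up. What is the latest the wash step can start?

14:50

Imaging ends at 10:05 − 15 min = 09:50.
The digestion step ends at 09:50 + 300 min = 14:50.
The wash step is bounded by the digestion step, so the latest it can start is 14:50.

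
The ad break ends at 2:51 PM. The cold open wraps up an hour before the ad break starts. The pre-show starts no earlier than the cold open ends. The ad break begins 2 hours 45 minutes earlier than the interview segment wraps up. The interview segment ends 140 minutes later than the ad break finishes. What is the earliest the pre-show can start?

The interview segment ends at 2:51 PM + 140 min = 5:11 PM.
The ad break starts at 5:11 PM − 165 min = 2:26 PM.
The cold open ends at 2:26 PM − 60 min = 1:26 PM.
The pre-show is bounded by the cold open, so the earliest it can start is 1:26 PM.

1:26 PM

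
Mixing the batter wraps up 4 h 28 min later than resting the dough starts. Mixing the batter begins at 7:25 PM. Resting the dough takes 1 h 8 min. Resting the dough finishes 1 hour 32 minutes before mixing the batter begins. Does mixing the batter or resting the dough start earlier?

Resting the dough ends at 7:25 PM − 92 min = 5:53 PM.
Resting the dough starts at 5:53 PM − 68 min = 4:45 PM.
Mixing the batter starts at 7:25 PM and resting the dough starts at 4:45 PM, so resting the dough is first.

resting the dough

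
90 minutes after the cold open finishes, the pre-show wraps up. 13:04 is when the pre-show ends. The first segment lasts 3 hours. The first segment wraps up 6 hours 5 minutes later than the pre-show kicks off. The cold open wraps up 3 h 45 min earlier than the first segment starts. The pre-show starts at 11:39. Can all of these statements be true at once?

The first segment ends at 11:39 + 365 min = 17:44.
The first segment starts at 17:44 − 180 min = 14:44.
The cold open ends at 14:44 − 225 min = 10:59.
The pre-show ends at 10:59 + 90 min = 12:29.
But the pre-show is also said to end at 13:04 — a 35-minute conflict.

No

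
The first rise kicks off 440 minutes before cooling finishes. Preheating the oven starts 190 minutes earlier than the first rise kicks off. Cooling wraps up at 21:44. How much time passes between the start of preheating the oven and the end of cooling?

10 h 30 min

The first rise starts at 21:44 − 440 min = 14:24.
Preheating the oven starts at 14:24 − 190 min = 11:14.
From 11:14 to 21:44 is 10 h 30 min.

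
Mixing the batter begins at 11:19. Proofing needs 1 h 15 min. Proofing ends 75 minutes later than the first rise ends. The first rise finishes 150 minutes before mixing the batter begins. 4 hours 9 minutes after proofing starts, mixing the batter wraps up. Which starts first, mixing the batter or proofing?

The first rise ends at 11:19 − 150 min = 08:49.
Proofing ends at 08:49 + 75 min = 10:04.
Proofing starts at 10:04 − 75 min = 08:49.
Mixing the batter starts at 11:19 and proofing starts at 08:49, so proofing is first.

proofing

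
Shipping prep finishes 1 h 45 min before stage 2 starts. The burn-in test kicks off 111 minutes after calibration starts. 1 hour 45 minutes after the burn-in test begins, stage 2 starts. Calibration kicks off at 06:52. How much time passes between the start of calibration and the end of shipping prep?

1 h 51 min

The burn-in test starts at 06:52 + 111 min = 08:43.
Stage 2 starts at 08:43 + 105 min = 10:28.
Shipping prep ends at 10:28 − 105 min = 08:43.
From 06:52 to 08:43 is 1 h 51 min.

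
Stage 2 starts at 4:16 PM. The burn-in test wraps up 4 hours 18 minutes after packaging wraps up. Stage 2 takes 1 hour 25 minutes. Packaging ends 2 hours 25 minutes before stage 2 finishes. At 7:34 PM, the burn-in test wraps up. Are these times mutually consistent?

Yes

Stage 2 ends at 4:16 PM + 85 min = 5:41 PM.
Packaging ends at 5:41 PM − 145 min = 3:16 PM.
The burn-in test ends at 3:16 PM + 258 min = 7:34 PM.
That matches the stated 7:34 PM, so the schedule is consistent.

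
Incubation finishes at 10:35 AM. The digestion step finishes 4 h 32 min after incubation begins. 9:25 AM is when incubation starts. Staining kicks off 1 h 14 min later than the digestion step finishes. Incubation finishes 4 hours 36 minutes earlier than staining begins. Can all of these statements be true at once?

Yes

The digestion step ends at 9:25 AM + 272 min = 1:57 PM.
Staining starts at 1:57 PM + 74 min = 3:11 PM.
Incubation ends at 3:11 PM − 276 min = 10:35 AM.
That matches the stated 10:35 AM, so the schedule is consistent.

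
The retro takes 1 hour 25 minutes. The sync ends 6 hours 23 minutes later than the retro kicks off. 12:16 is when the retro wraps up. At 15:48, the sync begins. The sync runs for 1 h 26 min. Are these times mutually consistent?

Yes

The retro starts at 12:16 − 85 min = 10:51.
The sync ends at 10:51 + 383 min = 17:14.
The sync starts at 17:14 − 86 min = 15:48.
That matches the stated 15:48, so the schedule is consistent.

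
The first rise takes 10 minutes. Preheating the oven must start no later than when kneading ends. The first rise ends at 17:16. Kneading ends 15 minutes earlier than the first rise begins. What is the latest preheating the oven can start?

The first rise starts at 17:16 − 10 min = 17:06.
Kneading ends at 17:06 − 15 min = 16:51.
Preheating the oven is bounded by kneading, so the latest it can start is 16:51.

16:51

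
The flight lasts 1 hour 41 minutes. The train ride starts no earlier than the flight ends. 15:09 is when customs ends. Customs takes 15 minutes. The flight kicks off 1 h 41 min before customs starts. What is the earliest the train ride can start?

14:54

Customs starts at 15:09 − 15 min = 14:54.
The flight starts at 14:54 − 101 min = 13:13.
The flight ends at 13:13 + 101 min = 14:54.
The train ride is bounded by the flight, so the earliest it can start is 14:54.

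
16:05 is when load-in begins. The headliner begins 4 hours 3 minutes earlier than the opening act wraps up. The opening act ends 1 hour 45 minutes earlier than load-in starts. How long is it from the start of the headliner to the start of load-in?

348 minutes

The opening act ends at 16:05 − 105 min = 14:20.
The headliner starts at 14:20 − 243 min = 10:17.
From 10:17 to 16:05 is 348 minutes.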